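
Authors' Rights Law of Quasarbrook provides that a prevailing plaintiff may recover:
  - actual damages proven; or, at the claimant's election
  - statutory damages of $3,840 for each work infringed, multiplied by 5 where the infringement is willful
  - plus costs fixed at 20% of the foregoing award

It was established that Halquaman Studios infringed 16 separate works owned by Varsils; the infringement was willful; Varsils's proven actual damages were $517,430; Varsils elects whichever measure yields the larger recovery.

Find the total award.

Statutory damages: 16 × $3,840 = $61,440
Multiplied by 5: 5 × $61,440 = $307,200
Greater of actual damages ($517,430) or enhanced statutory damages ($307,200): $517,430
Costs: 20% of $517,430 = $103,486
Award plus costs: $517,430 + $103,486 = $620,916

$620,916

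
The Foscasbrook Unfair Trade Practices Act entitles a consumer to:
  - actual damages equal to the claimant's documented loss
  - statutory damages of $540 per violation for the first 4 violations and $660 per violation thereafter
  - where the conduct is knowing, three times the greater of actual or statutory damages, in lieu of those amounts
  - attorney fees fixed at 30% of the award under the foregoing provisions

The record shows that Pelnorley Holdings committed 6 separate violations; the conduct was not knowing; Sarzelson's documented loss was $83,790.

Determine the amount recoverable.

First 4 violations: 4 × $540 = $2,160
Remaining violations: (6 − 4) × $660 = $1,320
Statutory damages: $2,160 + $1,320 = $3,480
Conduct not knowing: the in-lieu enhancement does not apply.
Actual plus statutory damages: $83,790 + $3,480 = $87,270
Attorney fees: 30% of $87,270 = $26,181
Total recovery: $87,270 + $26,181 = $113,451

Total recovery: $113,451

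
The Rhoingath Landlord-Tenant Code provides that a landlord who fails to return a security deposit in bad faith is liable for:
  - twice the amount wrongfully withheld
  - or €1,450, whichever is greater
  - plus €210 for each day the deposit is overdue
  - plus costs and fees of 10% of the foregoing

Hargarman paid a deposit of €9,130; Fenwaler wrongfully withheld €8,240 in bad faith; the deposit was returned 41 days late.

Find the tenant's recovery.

Doubled: 2 × €8,240 = €16,480
Minimum €1,450: €16,480 meets the minimum, no increase.
Late-return penalty: 41 × €210 = €8,610
Damages plus late penalty: €16,480 + €8,610 = €25,090
Costs and fees: 10% of €25,090 = €2,509
Total recovery: €25,090 + €2,509 = €27,599

€27,599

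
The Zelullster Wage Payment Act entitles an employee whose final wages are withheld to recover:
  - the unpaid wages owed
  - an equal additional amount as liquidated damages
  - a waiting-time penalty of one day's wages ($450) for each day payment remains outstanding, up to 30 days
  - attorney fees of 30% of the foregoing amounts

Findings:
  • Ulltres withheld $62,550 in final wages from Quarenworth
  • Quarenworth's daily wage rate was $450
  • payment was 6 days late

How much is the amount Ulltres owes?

Liquidated damages (equal amount): $62,550
Penalty days: min(6, 30) = 6
Waiting-time penalty: 6 × $450 = $2,700
Subtotal: $62,550 + $62,550 + $2,700 = $127,800
Attorney fees: 30% of $127,800 = $38,340
Total award: $127,800 + $38,340 = $166,140

$166,140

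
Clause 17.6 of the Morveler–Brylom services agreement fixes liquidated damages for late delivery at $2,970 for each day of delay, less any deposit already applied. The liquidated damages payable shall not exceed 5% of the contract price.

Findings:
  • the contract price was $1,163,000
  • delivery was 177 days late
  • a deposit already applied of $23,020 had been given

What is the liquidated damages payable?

Per-day damages: 177 × $2,970 = $525,690
Less deposit already applied: $525,690 − $23,020 = $502,670
Cap: 5% of $1,163,000 = $58,150
Cap at $58,150: $502,670 exceeds the cap → $58,150

$58,150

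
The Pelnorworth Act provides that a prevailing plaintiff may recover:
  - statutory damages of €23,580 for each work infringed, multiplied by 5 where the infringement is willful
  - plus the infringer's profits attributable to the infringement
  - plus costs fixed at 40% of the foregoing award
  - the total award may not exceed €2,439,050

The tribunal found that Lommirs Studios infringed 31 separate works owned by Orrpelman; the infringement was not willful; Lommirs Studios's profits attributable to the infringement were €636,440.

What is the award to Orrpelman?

Statutory damages: 31 × €23,580 = €730,980
Infringement not willful: no ×5 enhancement.
Combined award: €730,980 + €636,440 = €1,367,420
Costs: 40% of €1,367,420 = €546,968
Award plus costs: €1,367,420 + €546,968 = €1,914,388
Cap at €2,439,050: €1,914,388 is within the cap, no reduction.

€1,914,388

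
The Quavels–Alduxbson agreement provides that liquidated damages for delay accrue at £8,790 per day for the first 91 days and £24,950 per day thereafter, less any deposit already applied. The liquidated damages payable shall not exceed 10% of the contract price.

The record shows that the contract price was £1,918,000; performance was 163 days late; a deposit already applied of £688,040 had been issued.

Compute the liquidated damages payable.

Liquidated damages: £191,800

First 91 days: 91 × £8,790 = £799,890
Remaining days: (163 − 91) × £24,950 = £1,796,400
Accrued per-day damages: £799,890 + £1,796,400 = £2,596,290
Less deposit already applied: £2,596,290 − £688,040 = £1,908,250
Cap: 10% of £1,918,000 = £191,800
Cap at £191,800: £1,908,250 exceeds the cap → £191,800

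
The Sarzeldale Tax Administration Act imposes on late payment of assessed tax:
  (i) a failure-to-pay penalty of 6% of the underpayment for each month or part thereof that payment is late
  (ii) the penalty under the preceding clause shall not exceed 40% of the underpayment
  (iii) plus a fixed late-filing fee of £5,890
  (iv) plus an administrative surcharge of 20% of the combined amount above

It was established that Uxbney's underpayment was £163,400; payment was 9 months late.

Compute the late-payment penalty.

Accrued rate: 6% × 9 = 54%, capped at 40% → 40%
Failure-to-pay penalty: 40% of £163,400 = £65,360
Penalty before surcharge: £65,360 + £5,890 = £71,250
Administrative surcharge: 20% of £71,250 = £14,250
Total penalty: £71,250 + £14,250 = £85,500

Penalty: £85,500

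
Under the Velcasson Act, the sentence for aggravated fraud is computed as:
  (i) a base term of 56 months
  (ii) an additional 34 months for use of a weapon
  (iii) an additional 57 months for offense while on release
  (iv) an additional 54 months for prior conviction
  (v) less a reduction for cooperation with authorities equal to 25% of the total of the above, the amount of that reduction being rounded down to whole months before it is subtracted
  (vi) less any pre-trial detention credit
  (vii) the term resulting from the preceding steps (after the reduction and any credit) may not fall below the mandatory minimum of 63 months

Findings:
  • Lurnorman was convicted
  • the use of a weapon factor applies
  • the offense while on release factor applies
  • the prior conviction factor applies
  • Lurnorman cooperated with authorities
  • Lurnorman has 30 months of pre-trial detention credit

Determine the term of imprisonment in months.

Use of a weapon enhancement: +34 months
Offense while on release enhancement: +57 months
Prior conviction enhancement: +54 months
Adjusted term: 56 months + 34 months + 57 months + 54 months = 201 months
Cooperation with authorities reduction: 25% of 201 months = 50 months (rounded down)
After reduction: 201 − 50 = 151 months
Less pre-trial detention credit: 151 months − 30 months = 121 months
Minimum 63 months: 121 months meets the minimum, no increase.

121 months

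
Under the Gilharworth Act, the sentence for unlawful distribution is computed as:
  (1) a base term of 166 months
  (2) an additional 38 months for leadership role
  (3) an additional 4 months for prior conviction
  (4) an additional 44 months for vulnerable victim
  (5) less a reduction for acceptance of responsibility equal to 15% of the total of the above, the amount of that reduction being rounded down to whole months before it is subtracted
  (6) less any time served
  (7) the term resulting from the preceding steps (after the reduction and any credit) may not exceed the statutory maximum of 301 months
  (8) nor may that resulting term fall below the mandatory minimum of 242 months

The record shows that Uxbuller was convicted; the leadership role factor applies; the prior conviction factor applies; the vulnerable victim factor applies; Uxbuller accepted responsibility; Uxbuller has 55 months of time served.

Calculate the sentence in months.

Leadership role enhancement: +38 months
Prior conviction enhancement: +4 months
Vulnerable victim enhancement: +44 months
Adjusted term: 166 months + 38 months + 4 months + 44 months = 252 months
Acceptance of responsibility reduction: 15% of 252 months = 37 months (rounded down)
After reduction: 252 − 37 = 215 months
Less time served: 215 months − 55 months = 160 months
Cap at 301 months: 160 months is within the cap, no reduction.
Minimum 242 months: 160 months is below the minimum → 242 months

Sentence: 242 months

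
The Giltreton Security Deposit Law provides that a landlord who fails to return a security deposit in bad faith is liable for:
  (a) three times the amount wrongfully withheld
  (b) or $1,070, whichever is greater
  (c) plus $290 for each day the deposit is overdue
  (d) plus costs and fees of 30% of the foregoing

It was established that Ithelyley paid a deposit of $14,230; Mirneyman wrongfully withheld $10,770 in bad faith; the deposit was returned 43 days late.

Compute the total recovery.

$58,214

Trebled: 3 × $10,770 = $32,310
Minimum $1,070: $32,310 meets the minimum, no increase.
Late-return penalty: 43 × $290 = $12,470
Damages plus late penalty: $32,310 + $12,470 = $44,780
Costs and fees: 30% of $44,780 = $13,434
Total recovery: $44,780 + $13,434 = $58,214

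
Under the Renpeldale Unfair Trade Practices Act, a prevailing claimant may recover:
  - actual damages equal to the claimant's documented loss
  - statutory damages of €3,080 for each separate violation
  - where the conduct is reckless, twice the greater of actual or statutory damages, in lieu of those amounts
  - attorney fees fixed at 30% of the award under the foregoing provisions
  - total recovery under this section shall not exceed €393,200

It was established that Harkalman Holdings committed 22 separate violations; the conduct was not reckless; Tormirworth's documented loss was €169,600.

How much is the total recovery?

Statutory damages: 22 × €3,080 = €67,760
Conduct not reckless: the in-lieu enhancement does not apply.
Actual plus statutory damages: €169,600 + €67,760 = €237,360
Attorney fees: 30% of €237,360 = €71,208
Total before cap: €237,360 + €71,208 = €308,568
Cap at €393,200: €308,568 is within the cap, no reduction.

€308,568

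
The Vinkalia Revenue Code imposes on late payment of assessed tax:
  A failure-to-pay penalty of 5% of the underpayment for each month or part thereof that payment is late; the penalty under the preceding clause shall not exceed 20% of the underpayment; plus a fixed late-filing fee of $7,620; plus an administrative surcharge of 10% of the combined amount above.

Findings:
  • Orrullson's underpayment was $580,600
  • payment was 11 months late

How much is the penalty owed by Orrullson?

Accrued rate: 5% × 11 = 55%, capped at 20% → 20%
Failure-to-pay penalty: 20% of $580,600 = $116,120
Penalty before surcharge: $116,120 + $7,620 = $123,740
Administrative surcharge: 10% of $123,740 = $12,374
Total penalty: $123,740 + $12,374 = $136,114

$136,114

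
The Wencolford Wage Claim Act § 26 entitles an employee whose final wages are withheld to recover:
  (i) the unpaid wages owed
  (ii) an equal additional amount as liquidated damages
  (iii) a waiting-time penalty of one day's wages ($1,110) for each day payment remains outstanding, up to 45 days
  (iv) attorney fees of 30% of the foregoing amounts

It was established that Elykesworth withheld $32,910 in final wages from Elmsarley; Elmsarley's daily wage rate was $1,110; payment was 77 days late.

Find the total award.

$150,501

Liquidated damages (equal amount): $32,910
Penalty days: min(77, 45) = 45
Waiting-time penalty: 45 × $1,110 = $49,950
Subtotal: $32,910 + $32,910 + $49,950 = $115,770
Attorney fees: 30% of $115,770 = $34,731
Total award: $115,770 + $34,731 = $150,501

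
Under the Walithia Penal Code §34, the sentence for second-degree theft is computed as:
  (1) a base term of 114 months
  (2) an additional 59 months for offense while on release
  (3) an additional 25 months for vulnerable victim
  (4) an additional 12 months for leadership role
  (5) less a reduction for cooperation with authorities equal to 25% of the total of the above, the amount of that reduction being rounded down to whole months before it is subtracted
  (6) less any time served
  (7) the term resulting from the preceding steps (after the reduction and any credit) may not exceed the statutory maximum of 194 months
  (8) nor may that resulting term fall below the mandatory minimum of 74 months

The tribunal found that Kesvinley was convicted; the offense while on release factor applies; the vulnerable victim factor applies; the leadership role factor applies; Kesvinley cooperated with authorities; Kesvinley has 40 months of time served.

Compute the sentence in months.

Offense while on release enhancement: +59 months
Vulnerable victim enhancement: +25 months
Leadership role enhancement: +12 months
Adjusted term: 114 months + 59 months + 25 months + 12 months = 210 months
Cooperation with authorities reduction: 25% of 210 months = 52 months (rounded down)
After reduction: 210 − 52 = 158 months
Less time served: 158 months − 40 months = 118 months
Cap at 194 months: 118 months is within the cap, no reduction.
Minimum 74 months: 118 months meets the minimum, no increase.

118 months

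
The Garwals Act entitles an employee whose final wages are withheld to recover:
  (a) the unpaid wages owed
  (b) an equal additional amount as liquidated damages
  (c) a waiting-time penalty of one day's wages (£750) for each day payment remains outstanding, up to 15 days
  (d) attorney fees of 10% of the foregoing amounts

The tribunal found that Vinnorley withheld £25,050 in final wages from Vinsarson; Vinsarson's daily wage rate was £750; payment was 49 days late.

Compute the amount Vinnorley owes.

Liquidated damages (equal amount): £25,050
Penalty days: min(49, 15) = 15
Waiting-time penalty: 15 × £750 = £11,250
Subtotal: £25,050 + £25,050 + £11,250 = £61,350
Attorney fees: 10% of £61,350 = £6,135
Total award: £61,350 + £6,135 = £67,485

£67,485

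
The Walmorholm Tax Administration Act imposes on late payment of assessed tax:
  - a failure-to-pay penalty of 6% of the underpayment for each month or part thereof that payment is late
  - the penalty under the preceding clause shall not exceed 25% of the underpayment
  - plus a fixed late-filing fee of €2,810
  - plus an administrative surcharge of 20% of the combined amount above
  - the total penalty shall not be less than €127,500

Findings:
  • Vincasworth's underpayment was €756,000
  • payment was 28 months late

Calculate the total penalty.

€230,172

Accrued rate: 6% × 28 = 168%, capped at 25% → 25%
Failure-to-pay penalty: 25% of €756,000 = €189,000
Penalty before surcharge: €189,000 + €2,810 = €191,810
Administrative surcharge: 20% of €191,810 = €38,362
Total penalty: €191,810 + €38,362 = €230,172
Minimum €127,500: €230,172 meets the minimum, no increase.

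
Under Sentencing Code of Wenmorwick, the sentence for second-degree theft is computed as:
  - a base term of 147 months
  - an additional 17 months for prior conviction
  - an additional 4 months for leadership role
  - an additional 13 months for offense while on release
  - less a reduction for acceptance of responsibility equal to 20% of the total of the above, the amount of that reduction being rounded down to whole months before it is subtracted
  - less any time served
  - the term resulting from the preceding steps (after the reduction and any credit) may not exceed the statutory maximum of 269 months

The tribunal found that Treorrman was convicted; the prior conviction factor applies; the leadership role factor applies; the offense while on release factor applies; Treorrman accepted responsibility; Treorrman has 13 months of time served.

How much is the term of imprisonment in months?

Prior conviction enhancement: +17 months
Leadership role enhancement: +4 months
Offense while on release enhancement: +13 months
Adjusted term: 147 months + 17 months + 4 months + 13 months = 181 months
Acceptance of responsibility reduction: 20% of 181 months = 36 months (rounded down)
After reduction: 181 − 36 = 145 months
Less time served: 145 months − 13 months = 132 months
Cap at 269 months: 132 months is within the cap, no reduction.

132 months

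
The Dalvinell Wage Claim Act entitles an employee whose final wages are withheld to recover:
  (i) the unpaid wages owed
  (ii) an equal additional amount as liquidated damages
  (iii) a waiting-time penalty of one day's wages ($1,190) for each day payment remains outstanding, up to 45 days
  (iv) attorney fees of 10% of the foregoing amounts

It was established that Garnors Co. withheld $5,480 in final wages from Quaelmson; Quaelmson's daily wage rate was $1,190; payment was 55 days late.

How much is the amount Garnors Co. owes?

Liquidated damages (equal amount): $5,480
Penalty days: min(55, 45) = 45
Waiting-time penalty: 45 × $1,190 = $53,550
Subtotal: $5,480 + $5,480 + $53,550 = $64,510
Attorney fees: 10% of $64,510 = $6,451
Total award: $64,510 + $6,451 = $70,961

$70,961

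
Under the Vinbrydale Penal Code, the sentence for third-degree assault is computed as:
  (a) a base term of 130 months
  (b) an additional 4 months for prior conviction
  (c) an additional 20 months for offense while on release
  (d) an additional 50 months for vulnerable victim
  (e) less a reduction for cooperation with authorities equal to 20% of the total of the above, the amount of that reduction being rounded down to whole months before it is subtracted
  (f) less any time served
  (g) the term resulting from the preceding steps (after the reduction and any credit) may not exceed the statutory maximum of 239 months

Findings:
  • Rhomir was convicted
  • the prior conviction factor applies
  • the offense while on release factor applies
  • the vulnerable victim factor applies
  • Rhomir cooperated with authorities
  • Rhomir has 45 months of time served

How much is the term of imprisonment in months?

Prior conviction enhancement: +4 months
Offense while on release enhancement: +20 months
Vulnerable victim enhancement: +50 months
Adjusted term: 130 months + 4 months + 20 months + 50 months = 204 months
Cooperation with authorities reduction: 20% of 204 months = 40 months (rounded down)
After reduction: 204 − 40 = 164 months
Less time served: 164 months − 45 months = 119 months
Cap at 239 months: 119 months is within the cap, no reduction.

119 months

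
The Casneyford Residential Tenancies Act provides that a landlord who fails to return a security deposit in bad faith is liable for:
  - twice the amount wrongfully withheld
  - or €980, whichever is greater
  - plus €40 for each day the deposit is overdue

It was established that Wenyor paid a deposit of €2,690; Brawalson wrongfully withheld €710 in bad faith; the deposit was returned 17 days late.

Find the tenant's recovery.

€2,100

Doubled: 2 × €710 = €1,420
Minimum €980: €1,420 meets the minimum, no increase.
Late-return penalty: 17 × €40 = €680
Damages plus late penalty: €1,420 + €680 = €2,100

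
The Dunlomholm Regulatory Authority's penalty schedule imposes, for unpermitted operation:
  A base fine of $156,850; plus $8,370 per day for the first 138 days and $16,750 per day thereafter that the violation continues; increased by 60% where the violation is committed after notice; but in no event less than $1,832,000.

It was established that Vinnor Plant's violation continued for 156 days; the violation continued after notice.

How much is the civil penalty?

Civil penalty: $2,581,456

First 138 days: 138 × $8,370 = $1,155,060
Remaining days: (156 − 138) × $16,750 = $301,500
Per-day component: $1,155,060 + $301,500 = $1,456,560
Base plus per-day: $156,850 + $1,456,560 = $1,613,410
Enhancement: 60% of $1,613,410 = $968,046
Enhanced fine: $1,613,410 + $968,046 = $2,581,456
Minimum $1,832,000: $2,581,456 meets the minimum, no increase.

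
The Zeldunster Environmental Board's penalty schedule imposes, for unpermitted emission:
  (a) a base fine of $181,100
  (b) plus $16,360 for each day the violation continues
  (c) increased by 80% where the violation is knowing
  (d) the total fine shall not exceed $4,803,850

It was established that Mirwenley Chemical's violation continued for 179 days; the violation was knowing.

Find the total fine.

Per-day component: 179 × $16,360 = $2,928,440
Base plus per-day: $181,100 + $2,928,440 = $3,109,540
Enhancement: 80% of $3,109,540 = $2,487,632
Enhanced fine: $3,109,540 + $2,487,632 = $5,597,172
Cap at $4,803,850: $5,597,172 exceeds the cap → $4,803,850

Civil penalty: $4,803,850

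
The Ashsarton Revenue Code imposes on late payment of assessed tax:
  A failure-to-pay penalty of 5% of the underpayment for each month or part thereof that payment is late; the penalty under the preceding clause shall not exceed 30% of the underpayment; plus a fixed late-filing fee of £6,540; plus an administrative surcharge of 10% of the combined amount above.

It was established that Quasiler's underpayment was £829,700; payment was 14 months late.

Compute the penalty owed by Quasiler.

£280,995

Accrued rate: 5% × 14 = 70%, capped at 30% → 30%
Failure-to-pay penalty: 30% of £829,700 = £248,910
Penalty before surcharge: £248,910 + £6,540 = £255,450
Administrative surcharge: 10% of £255,450 = £25,545
Total penalty: £255,450 + £25,545 = £280,995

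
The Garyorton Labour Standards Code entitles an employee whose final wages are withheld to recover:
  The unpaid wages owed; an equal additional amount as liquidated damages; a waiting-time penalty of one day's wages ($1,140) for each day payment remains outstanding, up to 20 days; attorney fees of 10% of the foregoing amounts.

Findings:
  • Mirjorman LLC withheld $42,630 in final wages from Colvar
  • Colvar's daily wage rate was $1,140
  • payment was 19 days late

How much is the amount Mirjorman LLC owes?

Liquidated damages (equal amount): $42,630
Penalty days: min(19, 20) = 19
Waiting-time penalty: 19 × $1,140 = $21,660
Subtotal: $42,630 + $42,630 + $21,660 = $106,920
Attorney fees: 10% of $106,920 = $10,692
Total award: $106,920 + $10,692 = $117,612

$117,612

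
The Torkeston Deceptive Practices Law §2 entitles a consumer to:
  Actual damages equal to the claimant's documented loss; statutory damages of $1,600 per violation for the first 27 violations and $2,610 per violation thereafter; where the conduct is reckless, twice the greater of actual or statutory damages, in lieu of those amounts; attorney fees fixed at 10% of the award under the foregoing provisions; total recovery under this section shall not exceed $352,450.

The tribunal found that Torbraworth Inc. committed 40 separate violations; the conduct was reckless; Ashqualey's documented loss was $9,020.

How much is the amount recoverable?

$169,686

First 27 violations: 27 × $1,600 = $43,200
Remaining violations: (40 − 27) × $2,610 = $33,930
Statutory damages: $43,200 + $33,930 = $77,130
Greater of actual damages ($9,020) or statutory damages ($77,130): $77,130
Doubled: 2 × $77,130 = $154,260
Attorney fees: 10% of $154,260 = $15,426
Total before cap: $154,260 + $15,426 = $169,686
Cap at $352,450: $169,686 is within the cap, no reduction.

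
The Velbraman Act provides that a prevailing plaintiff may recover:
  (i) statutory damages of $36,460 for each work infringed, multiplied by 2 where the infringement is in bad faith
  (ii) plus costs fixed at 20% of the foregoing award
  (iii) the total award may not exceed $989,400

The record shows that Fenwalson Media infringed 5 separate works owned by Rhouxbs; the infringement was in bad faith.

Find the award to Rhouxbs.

$437,520

Statutory damages: 5 × $36,460 = $182,300
Doubled: 2 × $182,300 = $364,600
Costs: 20% of $364,600 = $72,920
Award plus costs: $364,600 + $72,920 = $437,520
Cap at $989,400: $437,520 is within the cap, no reduction.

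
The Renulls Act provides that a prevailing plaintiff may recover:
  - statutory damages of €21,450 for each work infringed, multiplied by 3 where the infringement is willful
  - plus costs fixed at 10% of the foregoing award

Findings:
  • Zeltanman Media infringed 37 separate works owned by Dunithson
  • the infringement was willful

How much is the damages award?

Statutory damages: 37 × €21,450 = €793,650
Trebled: 3 × €793,650 = €2,380,950
Costs: 10% of €2,380,950 = €238,095
Award plus costs: €2,380,950 + €238,095 = €2,619,045

€2,619,045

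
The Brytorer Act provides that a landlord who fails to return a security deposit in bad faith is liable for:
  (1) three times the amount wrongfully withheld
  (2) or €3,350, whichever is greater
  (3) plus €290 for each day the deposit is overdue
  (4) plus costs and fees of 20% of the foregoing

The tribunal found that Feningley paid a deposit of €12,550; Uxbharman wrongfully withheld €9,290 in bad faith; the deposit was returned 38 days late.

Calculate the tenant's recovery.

Recovery: €46,668

Trebled: 3 × €9,290 = €27,870
Minimum €3,350: €27,870 meets the minimum, no increase.
Late-return penalty: 38 × €290 = €11,020
Damages plus late penalty: €27,870 + €11,020 = €38,890
Costs and fees: 20% of €38,890 = €7,778
Total recovery: €38,890 + €7,778 = €46,668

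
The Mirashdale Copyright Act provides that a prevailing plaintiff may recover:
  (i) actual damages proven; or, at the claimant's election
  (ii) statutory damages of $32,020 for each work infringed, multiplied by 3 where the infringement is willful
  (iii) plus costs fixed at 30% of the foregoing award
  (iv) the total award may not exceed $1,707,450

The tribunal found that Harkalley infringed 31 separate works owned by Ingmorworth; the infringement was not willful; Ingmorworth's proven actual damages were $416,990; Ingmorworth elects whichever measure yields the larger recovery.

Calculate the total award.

Award: $1,290,406

Statutory damages: 31 × $32,020 = $992,620
Infringement not willful: no ×3 enhancement.
Greater of actual damages ($416,990) or statutory damages ($992,620): $992,620
Costs: 30% of $992,620 = $297,786
Award plus costs: $992,620 + $297,786 = $1,290,406
Cap at $1,707,450: $1,290,406 is within the cap, no reduction.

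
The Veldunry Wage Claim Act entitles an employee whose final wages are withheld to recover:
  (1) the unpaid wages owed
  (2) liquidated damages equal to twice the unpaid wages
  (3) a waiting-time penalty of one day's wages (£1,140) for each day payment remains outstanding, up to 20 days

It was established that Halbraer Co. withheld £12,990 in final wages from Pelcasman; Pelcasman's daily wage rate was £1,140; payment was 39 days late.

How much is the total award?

£61,770

Doubled: 2 × £12,990 = £25,980
Penalty days: min(39, 20) = 20
Waiting-time penalty: 20 × £1,140 = £22,800
Total award: £12,990 + £25,980 + £22,800 = £61,770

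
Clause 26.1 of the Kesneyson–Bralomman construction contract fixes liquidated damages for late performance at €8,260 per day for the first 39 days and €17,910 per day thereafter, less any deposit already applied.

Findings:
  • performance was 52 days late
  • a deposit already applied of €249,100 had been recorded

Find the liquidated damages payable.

First 39 days: 39 × €8,260 = €322,140
Remaining days: (52 − 39) × €17,910 = €232,830
Accrued per-day damages: €322,140 + €232,830 = €554,970
Less deposit already applied: €554,970 − €249,100 = €305,870

€305,870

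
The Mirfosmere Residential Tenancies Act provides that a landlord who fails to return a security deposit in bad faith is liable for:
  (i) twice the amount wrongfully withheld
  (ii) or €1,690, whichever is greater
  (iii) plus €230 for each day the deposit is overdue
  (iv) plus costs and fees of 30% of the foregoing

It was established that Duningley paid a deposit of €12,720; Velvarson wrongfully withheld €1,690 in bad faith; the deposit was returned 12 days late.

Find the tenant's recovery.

Doubled: 2 × €1,690 = €3,380
Minimum €1,690: €3,380 meets the minimum, no increase.
Late-return penalty: 12 × €230 = €2,760
Damages plus late penalty: €3,380 + €2,760 = €6,140
Costs and fees: 30% of €6,140 = €1,842
Total recovery: €6,140 + €1,842 = €7,982

€7,982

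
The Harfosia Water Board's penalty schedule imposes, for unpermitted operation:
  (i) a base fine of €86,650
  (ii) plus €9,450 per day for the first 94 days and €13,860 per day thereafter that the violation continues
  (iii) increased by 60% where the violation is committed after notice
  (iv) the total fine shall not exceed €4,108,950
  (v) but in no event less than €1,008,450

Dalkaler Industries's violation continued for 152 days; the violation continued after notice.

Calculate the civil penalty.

First 94 days: 94 × €9,450 = €888,300
Remaining days: (152 − 94) × €13,860 = €803,880
Per-day component: €888,300 + €803,880 = €1,692,180
Base plus per-day: €86,650 + €1,692,180 = €1,778,830
Enhancement: 60% of €1,778,830 = €1,067,298
Enhanced fine: €1,778,830 + €1,067,298 = €2,846,128
Cap at €4,108,950: €2,846,128 is within the cap, no reduction.
Minimum €1,008,450: €2,846,128 meets the minimum, no increase.

€2,846,128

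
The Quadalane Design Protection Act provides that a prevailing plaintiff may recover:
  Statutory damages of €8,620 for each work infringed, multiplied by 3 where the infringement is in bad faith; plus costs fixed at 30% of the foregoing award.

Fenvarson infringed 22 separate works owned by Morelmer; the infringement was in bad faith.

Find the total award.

Statutory damages: 22 × €8,620 = €189,640
Trebled: 3 × €189,640 = €568,920
Costs: 30% of €568,920 = €170,676
Award plus costs: €568,920 + €170,676 = €739,596

€739,596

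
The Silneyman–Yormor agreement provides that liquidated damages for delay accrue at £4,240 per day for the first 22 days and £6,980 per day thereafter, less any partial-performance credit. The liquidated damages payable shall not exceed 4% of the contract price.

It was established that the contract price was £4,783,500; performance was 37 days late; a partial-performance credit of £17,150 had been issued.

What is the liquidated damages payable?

First 22 days: 22 × £4,240 = £93,280
Remaining days: (37 − 22) × £6,980 = £104,700
Accrued per-day damages: £93,280 + £104,700 = £197,980
Less partial-performance credit: £197,980 − £17,150 = £180,830
Cap: 4% of £4,783,500 = £191,340
Cap at £191,340: £180,830 is within the cap, no reduction.

£180,830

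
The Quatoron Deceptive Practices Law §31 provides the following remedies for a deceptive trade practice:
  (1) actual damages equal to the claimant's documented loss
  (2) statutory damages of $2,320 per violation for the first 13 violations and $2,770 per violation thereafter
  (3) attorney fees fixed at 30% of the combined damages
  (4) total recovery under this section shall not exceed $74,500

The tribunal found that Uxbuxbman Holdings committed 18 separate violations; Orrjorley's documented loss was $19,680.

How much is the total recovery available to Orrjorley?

$74,500

First 13 violations: 13 × $2,320 = $30,160
Remaining violations: (18 − 13) × $2,770 = $13,850
Statutory damages: $30,160 + $13,850 = $44,010
Combined damages: $19,680 + $44,010 = $63,690
Attorney fees: 30% of $63,690 = $19,107
Total before cap: $63,690 + $19,107 = $82,797
Cap at $74,500: $82,797 exceeds the cap → $74,500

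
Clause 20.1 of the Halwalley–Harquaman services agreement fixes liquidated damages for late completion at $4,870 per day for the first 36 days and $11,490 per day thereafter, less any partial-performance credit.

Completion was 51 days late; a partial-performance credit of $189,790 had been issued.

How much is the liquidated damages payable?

First 36 days: 36 × $4,870 = $175,320
Remaining days: (51 − 36) × $11,490 = $172,350
Accrued per-day damages: $175,320 + $172,350 = $347,670
Less partial-performance credit: $347,670 − $189,790 = $157,880

$157,880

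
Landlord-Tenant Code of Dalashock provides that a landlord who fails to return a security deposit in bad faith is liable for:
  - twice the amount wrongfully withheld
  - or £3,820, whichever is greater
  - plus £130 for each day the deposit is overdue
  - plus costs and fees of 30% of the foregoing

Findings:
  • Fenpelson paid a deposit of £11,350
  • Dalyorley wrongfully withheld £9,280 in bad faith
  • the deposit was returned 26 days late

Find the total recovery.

Doubled: 2 × £9,280 = £18,560
Minimum £3,820: £18,560 meets the minimum, no increase.
Late-return penalty: 26 × £130 = £3,380
Damages plus late penalty: £18,560 + £3,380 = £21,940
Costs and fees: 30% of £21,940 = £6,582
Total recovery: £21,940 + £6,582 = £28,522

£28,522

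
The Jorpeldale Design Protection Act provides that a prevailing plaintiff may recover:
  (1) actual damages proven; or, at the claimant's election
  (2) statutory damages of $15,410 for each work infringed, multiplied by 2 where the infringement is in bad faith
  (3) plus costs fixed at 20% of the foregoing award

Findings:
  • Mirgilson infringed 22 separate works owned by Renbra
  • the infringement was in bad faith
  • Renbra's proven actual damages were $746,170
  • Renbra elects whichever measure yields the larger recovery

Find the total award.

$895,404

Statutory damages: 22 × $15,410 = $339,020
Doubled: 2 × $339,020 = $678,040
Greater of actual damages ($746,170) or enhanced statutory damages ($678,040): $746,170
Costs: 20% of $746,170 = $149,234
Award plus costs: $746,170 + $149,234 = $895,404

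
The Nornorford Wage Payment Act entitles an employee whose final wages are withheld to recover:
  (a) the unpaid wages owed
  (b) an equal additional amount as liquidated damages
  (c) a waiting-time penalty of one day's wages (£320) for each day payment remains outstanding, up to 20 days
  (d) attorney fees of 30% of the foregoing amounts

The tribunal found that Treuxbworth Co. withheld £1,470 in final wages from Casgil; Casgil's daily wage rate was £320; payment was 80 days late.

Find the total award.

Liquidated damages (equal amount): £1,470
Penalty days: min(80, 20) = 20
Waiting-time penalty: 20 × £320 = £6,400
Subtotal: £1,470 + £1,470 + £6,400 = £9,340
Attorney fees: 30% of £9,340 = £2,802
Total award: £9,340 + £2,802 = £12,142

£12,142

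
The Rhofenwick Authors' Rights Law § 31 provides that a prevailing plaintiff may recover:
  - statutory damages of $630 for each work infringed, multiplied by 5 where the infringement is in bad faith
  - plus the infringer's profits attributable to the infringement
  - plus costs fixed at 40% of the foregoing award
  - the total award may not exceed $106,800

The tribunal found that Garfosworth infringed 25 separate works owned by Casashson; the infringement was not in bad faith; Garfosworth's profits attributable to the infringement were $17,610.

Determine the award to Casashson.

$46,704

Statutory damages: 25 × $630 = $15,750
Infringement not in bad faith: no ×5 enhancement.
Combined award: $15,750 + $17,610 = $33,360
Costs: 40% of $33,360 = $13,344
Award plus costs: $33,360 + $13,344 = $46,704
Cap at $106,800: $46,704 is within the cap, no reduction.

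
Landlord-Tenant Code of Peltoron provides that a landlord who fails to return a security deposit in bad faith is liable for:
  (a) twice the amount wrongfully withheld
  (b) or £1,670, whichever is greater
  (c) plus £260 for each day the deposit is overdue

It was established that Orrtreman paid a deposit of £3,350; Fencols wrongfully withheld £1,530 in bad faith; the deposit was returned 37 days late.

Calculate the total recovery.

£12,680

Doubled: 2 × £1,530 = £3,060
Minimum £1,670: £3,060 meets the minimum, no increase.
Late-return penalty: 37 × £260 = £9,620
Damages plus late penalty: £3,060 + £9,620 = £12,680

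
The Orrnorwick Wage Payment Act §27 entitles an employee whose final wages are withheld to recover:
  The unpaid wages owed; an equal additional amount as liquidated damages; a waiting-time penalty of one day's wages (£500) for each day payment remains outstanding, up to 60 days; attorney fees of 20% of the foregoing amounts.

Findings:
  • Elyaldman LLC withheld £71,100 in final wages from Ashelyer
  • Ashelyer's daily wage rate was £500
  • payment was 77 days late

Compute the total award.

Liquidated damages (equal amount): £71,100
Penalty days: min(77, 60) = 60
Waiting-time penalty: 60 × £500 = £30,000
Subtotal: £71,100 + £71,100 + £30,000 = £172,200
Attorney fees: 20% of £172,200 = £34,440
Total award: £172,200 + £34,440 = £206,640

£206,640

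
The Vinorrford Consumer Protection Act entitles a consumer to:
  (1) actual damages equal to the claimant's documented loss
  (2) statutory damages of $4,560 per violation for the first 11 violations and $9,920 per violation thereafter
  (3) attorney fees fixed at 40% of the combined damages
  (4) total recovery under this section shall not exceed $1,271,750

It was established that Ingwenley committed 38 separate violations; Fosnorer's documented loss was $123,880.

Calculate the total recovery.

$618,632

First 11 violations: 11 × $4,560 = $50,160
Remaining violations: (38 − 11) × $9,920 = $267,840
Statutory damages: $50,160 + $267,840 = $318,000
Combined damages: $123,880 + $318,000 = $441,880
Attorney fees: 40% of $441,880 = $176,752
Total before cap: $441,880 + $176,752 = $618,632
Cap at $1,271,750: $618,632 is within the cap, no reduction.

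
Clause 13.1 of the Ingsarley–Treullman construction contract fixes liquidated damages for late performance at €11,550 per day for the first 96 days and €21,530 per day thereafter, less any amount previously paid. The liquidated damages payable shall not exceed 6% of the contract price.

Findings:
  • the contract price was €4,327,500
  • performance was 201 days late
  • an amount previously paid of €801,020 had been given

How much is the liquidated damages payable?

€259,650

First 96 days: 96 × €11,550 = €1,108,800
Remaining days: (201 − 96) × €21,530 = €2,260,650
Accrued per-day damages: €1,108,800 + €2,260,650 = €3,369,450
Less amount previously paid: €3,369,450 − €801,020 = €2,568,430
Cap: 6% of €4,327,500 = €259,650
Cap at €259,650: €2,568,430 exceeds the cap → €259,650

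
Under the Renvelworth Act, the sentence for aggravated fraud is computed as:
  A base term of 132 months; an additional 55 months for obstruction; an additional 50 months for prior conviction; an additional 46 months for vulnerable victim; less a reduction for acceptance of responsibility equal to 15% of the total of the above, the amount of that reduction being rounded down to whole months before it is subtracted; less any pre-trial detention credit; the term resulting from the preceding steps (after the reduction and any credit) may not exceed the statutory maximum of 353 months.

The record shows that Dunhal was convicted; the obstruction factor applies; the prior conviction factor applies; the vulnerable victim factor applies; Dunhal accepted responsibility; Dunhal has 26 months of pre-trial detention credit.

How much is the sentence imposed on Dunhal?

215 months

Obstruction enhancement: +55 months
Prior conviction enhancement: +50 months
Vulnerable victim enhancement: +46 months
Adjusted term: 132 months + 55 months + 50 months + 46 months = 283 months
Acceptance of responsibility reduction: 15% of 283 months = 42 months (rounded down)
After reduction: 283 − 42 = 241 months
Less pre-trial detention credit: 241 months − 26 months = 215 months
Cap at 353 months: 215 months is within the cap, no reduction.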